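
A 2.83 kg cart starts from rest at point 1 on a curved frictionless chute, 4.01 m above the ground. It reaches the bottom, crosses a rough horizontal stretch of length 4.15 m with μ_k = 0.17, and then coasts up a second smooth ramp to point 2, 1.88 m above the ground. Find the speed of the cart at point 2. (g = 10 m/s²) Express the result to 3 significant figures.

Energy at 1: mgh₁ = (2.83)(10)(4.01) = 113.48 J
Friction loss: W_f = μ_k mg d = 19.97 J
At 2: ½mv² + mgh₂ = mgh₁ − W_f
½mv² = 113.48 − 19.97 − 53.204 = 40.313 J
v = √(2 × 40.313/2.83) = 5.338 m/s

v = 5.34 m/s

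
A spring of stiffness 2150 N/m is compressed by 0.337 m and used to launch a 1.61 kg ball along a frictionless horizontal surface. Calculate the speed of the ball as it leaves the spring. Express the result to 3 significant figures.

Spring PE converts entirely to kinetic energy: ½kx² = ½mv²
v = x√(k/m) = 0.337 × √(2150/1.61) = 12.32 m/s

v = 12.3 m/s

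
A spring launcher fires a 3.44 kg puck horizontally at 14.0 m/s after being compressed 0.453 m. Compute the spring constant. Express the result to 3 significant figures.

k = 3290 N/m

Spring PE at full compression equals KE at release: ½kx² = ½mv²
k = mv²/x² = (3.44)(14.0)²/(0.453)² = 3286 N/m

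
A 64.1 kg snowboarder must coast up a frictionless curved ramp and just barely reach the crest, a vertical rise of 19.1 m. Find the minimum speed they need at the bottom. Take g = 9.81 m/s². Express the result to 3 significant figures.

v = 19.4 m/s

At the top they are momentarily at rest, so all KE converts to PE: ½mv² = mgh
v = √(2gh) = √(2 × 9.81 × 19.1) = 19.36 m/s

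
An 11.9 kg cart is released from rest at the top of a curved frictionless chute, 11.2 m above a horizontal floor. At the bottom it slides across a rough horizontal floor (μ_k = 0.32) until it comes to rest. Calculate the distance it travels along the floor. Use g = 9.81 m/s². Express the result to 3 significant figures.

Energy bookkeeping (friction removes W_f = μ_k N d):
At rest all PE has been dissipated by friction: mgh = μ_k m g d
d = h/μ_k = 11.2/0.32 = 35.00 m

d = 35.0 m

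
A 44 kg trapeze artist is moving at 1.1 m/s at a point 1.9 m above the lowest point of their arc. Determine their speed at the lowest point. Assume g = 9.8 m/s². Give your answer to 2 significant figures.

v = 6.2 m/s

Mechanical energy is conserved (no friction): ½mv₀² + mgh = ½mv²
v² = v₀² + 2gh = (1.1)² + 2(9.8)(1.9) = 38.450
v = √38.450 = 6.201 m/s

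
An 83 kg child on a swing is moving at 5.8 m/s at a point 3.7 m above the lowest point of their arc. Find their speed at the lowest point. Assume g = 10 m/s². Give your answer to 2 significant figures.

v = 10 m/s

By conservation of mechanical energy, ½mv₀² + mgh = ½mv²
The mass cancels from both sides.
v² = v₀² + 2gh = (5.8)² + 2(10)(3.7) = 107.64
v = √107.64 = 10.37 m/s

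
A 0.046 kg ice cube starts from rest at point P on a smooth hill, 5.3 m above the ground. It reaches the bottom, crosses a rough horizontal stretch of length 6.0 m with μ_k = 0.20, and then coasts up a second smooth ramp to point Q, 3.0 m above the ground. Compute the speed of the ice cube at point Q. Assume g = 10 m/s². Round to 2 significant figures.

v = 4.7 m/s

Energy at P: mgh₁ = (0.046)(10)(5.3) = 2.4380 J
Friction loss: W_f = μ_k mg d = 0.5520 J
At Q: ½mv² + mgh₂ = mgh₁ − W_f
½mv² = 2.4380 − 0.5520 − 1.3800 = 0.50600 J
v = √(2 × 0.50600/0.046) = 4.690 m/s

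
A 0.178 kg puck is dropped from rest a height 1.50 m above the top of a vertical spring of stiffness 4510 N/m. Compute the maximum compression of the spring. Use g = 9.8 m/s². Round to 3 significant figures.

Let x be the compression. The total drop is H + x, and the puck is instantaneously at rest at max compression, so energy conservation gives:
mg(H + x) = ½kx²
½(4510)x² − (0.178)(9.8)x − (0.178)(9.8)(1.50) = 0
2255x² − 1.744x − 2.617 = 0
x = [1.744 + √(3.043 + 23602)]/(2 × 2255) = 0.03445 m

x = 0.0345 m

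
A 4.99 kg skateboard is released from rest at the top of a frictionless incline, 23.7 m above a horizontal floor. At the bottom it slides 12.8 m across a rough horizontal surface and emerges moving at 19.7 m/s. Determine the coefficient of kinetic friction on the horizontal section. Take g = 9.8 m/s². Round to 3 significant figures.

μ_k = 0.305

Applying the work–energy principle:
mgh = ½mv² + μ_k m g d
mgh = 1159.0 J; ½mv² = 968.28 J
W_f = 1159.0 − 968.28 = 190.7 J
μ_k = W_f/(mg·d) = 190.7/(48.90 × 12.8) = 0.3046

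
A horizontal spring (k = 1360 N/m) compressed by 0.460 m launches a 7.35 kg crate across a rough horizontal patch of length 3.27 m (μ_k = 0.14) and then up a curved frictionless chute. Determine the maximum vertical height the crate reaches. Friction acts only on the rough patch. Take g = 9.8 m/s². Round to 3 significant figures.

Spring energy: E₀ = ½kx² = ½(1360)(0.460)² = 143.89 J
Friction: W_f = μ_k mg d = (0.14)(7.35)(9.8)(3.27) = 32.98 J
Energy at base of ramp: E = 143.89 − 32.98 = 110.91 J
At max height all remaining energy is PE: mgh = E ⇒ h = E/(mg) = 110.91/(7.35 × 9.8) = 1.540 m

h = 1.54 m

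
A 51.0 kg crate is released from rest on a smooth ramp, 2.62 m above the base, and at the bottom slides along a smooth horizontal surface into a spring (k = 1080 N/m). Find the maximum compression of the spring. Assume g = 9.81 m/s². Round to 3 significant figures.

x = 1.56 m

Energy conservation (no friction) from release to max compression: mgh = ½kx²
x = √(2mgh/k) = √(2 × 51.0 × 9.81 × 2.62 / 1080) = 1.558 m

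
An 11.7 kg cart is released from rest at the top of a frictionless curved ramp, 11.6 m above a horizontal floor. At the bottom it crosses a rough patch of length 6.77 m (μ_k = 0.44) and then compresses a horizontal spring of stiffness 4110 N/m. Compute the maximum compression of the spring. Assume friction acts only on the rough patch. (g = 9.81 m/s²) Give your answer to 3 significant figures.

Initial energy: E₁ = mgh = (11.7)(9.81)(11.6) = 1331.4 J
Friction removes W_f = μ_k mg d = (0.44)(11.7)(9.81)(6.77) = 341.9 J
Energy reaching the spring: E = 1331.4 − 341.9 = 989.52 J
At max compression ½kx² = E ⇒ x = √(2E/k) = √(2 × 989.52/4110) = 0.6939 m

x = 0.694 m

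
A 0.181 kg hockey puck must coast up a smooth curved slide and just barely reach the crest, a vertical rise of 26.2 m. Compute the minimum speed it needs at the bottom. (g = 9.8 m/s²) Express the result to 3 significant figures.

v = 22.7 m/s

At the top it is momentarily at rest, so all KE converts to PE: ½mv² = mgh
v = √(2gh) = √(2 × 9.8 × 26.2) = 22.66 m/s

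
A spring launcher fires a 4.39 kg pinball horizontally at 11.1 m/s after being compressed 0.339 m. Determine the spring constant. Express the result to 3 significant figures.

Spring PE at full compression equals KE at release: ½kx² = ½mv²
k = mv²/x² = (4.39)(11.1)²/(0.339)² = 4707 N/m

k = 4710 N/m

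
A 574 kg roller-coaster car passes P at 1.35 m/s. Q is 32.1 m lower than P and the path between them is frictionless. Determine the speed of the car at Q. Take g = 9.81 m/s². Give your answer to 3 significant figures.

v = 25.1 m/s

Energy conservation between the two points: ½mv₀² + mgh = ½mv²
v² = v₀² + 2gh = (1.35)² + 2(9.81)(32.1) = 631.62
v = √631.62 = 25.13 m/s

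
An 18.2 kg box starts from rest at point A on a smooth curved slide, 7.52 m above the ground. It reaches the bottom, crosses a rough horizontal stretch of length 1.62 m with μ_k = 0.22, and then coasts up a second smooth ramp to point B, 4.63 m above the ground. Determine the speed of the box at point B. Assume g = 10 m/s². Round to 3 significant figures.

Energy at A: mgh₁ = (18.2)(10)(7.52) = 1368.6 J
Friction loss: W_f = μ_k mg d = 64.86 J
At B: ½mv² + mgh₂ = mgh₁ − W_f
½mv² = 1368.6 − 64.86 − 842.66 = 461.12 J
v = √(2 × 461.12/18.2) = 7.118 m/s

v = 7.12 m/s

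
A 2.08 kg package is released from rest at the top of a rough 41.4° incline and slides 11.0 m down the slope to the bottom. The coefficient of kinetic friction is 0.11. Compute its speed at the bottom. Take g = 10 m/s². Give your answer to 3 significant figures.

v = 11.3 m/s

Taking the bottom as reference, mgh = ½mv² + μ_k N L with h = L sinθ, N = mg cosθ:
mgh = mgL sinθ = (2.08)(10)(11.0)sin41.4° = 151.31 J
W_f = μ_k mg cosθ · L = (0.11)(2.08)(10)cos41.4°·11.0 = 18.88 J
½mv² = 151.31 − 18.88 = 132.43 J
v = √(2 × 132.43/2.08) = 11.28 m/s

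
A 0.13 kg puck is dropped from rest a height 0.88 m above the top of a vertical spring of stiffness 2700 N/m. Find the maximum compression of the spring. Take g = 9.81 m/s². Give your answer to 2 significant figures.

x = 0.029 m

Take the reference level at the top of the uncompressed spring. At max compression the puck has fallen H + x and is momentarily at rest:
mg(H + x) = ½kx²
½(2700)x² − (0.13)(9.81)x − (0.13)(9.81)(0.88) = 0
1350x² − 1.275x − 1.122 = 0
x = [1.275 + √(1.626 + 6060.2)]/(2 × 1350) = 0.02931 m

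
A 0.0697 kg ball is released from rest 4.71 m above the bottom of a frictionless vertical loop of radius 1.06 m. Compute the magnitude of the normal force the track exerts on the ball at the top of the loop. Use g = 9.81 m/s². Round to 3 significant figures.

N = 2.66 N

Energy from release to top (height 2r): mgh = ½mv_top² + mg(2r)
v_top² = 2g(h − 2r) = 2(9.81)(4.71 − 2.120) = 50.816 m²/s²
At the top, both N and weight point toward the centre: N + mg = mv_top²/r
N = m(v_top²/r − g) = 0.0697(50.816/1.06 − 9.81) = 2.658 N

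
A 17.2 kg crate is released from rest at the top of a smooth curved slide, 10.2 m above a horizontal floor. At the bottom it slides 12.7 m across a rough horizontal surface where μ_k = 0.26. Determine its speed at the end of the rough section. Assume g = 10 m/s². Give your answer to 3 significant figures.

Applying the work–energy principle:
mgh = ½mv² + μ_k m g d
W_f = μ_k mg d = (0.26)(17.2)(10)(12.7) = 567.9 J
½mv² = mgh − W_f = 1754.4 − 567.9 = 1186.5 J
v = √(2 × 1186.5/17.2) = 11.75 m/s

v = 11.7 m/s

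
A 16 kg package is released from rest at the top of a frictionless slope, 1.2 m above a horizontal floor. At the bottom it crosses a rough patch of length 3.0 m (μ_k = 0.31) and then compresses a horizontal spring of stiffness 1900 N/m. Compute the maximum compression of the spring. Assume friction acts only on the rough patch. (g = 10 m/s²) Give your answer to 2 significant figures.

Initial energy: E₁ = mgh = (16)(10)(1.2) = 192.00 J
Friction removes W_f = μ_k mg d = (0.31)(16)(10)(3.0) = 148.8 J
Energy reaching the spring: E = 192.00 − 148.8 = 43.200 J
At max compression ½kx² = E ⇒ x = √(2E/k) = √(2 × 43.200/1900) = 0.2132 m

x = 0.21 m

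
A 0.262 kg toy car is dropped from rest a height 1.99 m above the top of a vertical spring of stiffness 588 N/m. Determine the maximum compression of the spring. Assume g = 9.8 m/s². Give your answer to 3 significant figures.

x = 0.136 m

Measuring PE from the top of the relaxed spring, at max compression the car has dropped H + x with zero KE, so:
mg(H + x) = ½kx²
½(588)x² − (0.262)(9.8)x − (0.262)(9.8)(1.99) = 0
294.0x² − 2.568x − 5.110 = 0
x = [2.568 + √(6.593 + 6008.8)]/(2 × 294.0) = 0.1363 m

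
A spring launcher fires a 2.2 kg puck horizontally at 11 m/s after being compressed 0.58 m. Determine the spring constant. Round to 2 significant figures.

½kx² = ½mv²
k = mv²/x² = (2.2)(11)²/(0.58)² = 791.3 N/m

k = 790 N/m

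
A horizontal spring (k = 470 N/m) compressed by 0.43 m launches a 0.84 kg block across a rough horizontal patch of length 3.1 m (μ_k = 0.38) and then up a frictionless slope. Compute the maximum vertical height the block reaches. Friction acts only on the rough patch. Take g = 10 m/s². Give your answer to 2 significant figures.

Spring energy: E₀ = ½kx² = ½(470)(0.43)² = 43.451 J
Friction: W_f = μ_k mg d = (0.38)(0.84)(10)(3.1) = 9.895 J
Energy at base of ramp: E = 43.451 − 9.895 = 33.556 J
At max height all remaining energy is PE: mgh = E ⇒ h = E/(mg) = 33.556/(0.84 × 10) = 3.995 m

h = 4.0 m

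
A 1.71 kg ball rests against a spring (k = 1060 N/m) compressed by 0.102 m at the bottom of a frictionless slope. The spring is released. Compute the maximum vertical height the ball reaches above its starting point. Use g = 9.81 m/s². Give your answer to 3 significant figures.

h = 0.329 m

At maximum height the ball is at rest, so ½kx² = mgh
h = kx²/(2mg) = (1060)(0.102)²/(2 × 1.71 × 9.81) = 0.3287 m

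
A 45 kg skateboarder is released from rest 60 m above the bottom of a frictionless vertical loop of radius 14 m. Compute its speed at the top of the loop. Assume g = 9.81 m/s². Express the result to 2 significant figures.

Energy conservation: mgh = ½mv_top² + mg(2r)
v_top² = 2g(h − 2r) = 2(9.81)(60 − 28.00) = 627.8
v_top = 25.06 m/s

v = 25 m/s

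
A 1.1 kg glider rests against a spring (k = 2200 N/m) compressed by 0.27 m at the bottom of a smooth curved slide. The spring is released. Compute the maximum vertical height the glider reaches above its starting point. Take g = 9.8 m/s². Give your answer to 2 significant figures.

All spring PE becomes gravitational PE at the highest point: ½kx² = mgh
h = kx²/(2mg) = (2200)(0.27)²/(2 × 1.1 × 9.8) = 7.439 m

h = 7.4 m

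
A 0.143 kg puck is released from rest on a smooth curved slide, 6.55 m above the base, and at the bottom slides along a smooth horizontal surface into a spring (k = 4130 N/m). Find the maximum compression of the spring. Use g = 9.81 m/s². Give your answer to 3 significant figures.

x = 0.0667 m

Energy conservation (no friction) from release to max compression: mgh = ½kx²
x = √(2mgh/k) = √(2 × 0.143 × 9.81 × 6.55 / 4130) = 0.06671 m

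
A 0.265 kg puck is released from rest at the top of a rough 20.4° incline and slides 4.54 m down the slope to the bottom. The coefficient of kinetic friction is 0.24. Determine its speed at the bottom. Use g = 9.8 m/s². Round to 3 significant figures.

v = 3.32 m/s

Taking the bottom as reference, mgh = ½mv² + μ_k N L with h = L sinθ, N = mg cosθ:
mgh = mgL sinθ = (0.265)(9.8)(4.54)sin20.4° = 4.1098 J
W_f = μ_k mg cosθ · L = (0.24)(0.265)(9.8)cos20.4°·4.54 = 2.652 J
½mv² = 4.1098 − 2.652 = 1.4576 J
v = √(2 × 1.4576/0.265) = 3.317 m/s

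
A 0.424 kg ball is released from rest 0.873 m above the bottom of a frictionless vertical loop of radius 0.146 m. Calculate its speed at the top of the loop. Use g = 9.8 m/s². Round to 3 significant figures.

Energy conservation: mgh = ½mv_top² + mg(2r)
v_top² = 2g(h − 2r) = 2(9.8)(0.873 − 0.2920) = 11.39
v_top = 3.375 m/s

v = 3.37 m/s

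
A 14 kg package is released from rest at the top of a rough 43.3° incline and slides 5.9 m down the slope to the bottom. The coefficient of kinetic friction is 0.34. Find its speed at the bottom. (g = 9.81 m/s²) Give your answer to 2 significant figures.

Taking the bottom as reference, mgh = ½mv² + μ_k N L with h = L sinθ, N = mg cosθ:
mgh = mgL sinθ = (14)(9.81)(5.9)sin43.3° = 555.72 J
W_f = μ_k mg cosθ · L = (0.34)(14)(9.81)cos43.3°·5.9 = 200.5 J
½mv² = 555.72 − 200.5 = 355.22 J
v = √(2 × 355.22/14) = 7.124 m/s

v = 7.1 m/s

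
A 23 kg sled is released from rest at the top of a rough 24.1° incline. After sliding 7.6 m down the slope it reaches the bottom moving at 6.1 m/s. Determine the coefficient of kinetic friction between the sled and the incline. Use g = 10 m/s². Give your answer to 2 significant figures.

μ_k = 0.18

mgh = ½mv² + μ_k (mg cosθ) L, with h = L sinθ
mgL sinθ = 713.76 J; ½mv² = 427.91 J
W_f = 713.76 − 427.91 = 285.8 J
μ_k = W_f/(mg cosθ · L) = 285.8/(210.0 × 7.6) = 0.1791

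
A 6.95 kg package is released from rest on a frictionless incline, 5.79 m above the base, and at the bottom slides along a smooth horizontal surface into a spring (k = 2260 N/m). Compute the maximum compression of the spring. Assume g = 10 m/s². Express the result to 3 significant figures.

Gravitational PE at the top equals spring PE at max compression: mgh = ½kx²
x = √(2mgh/k) = √(2 × 6.95 × 10 × 5.79 / 2260) = 0.5968 m

x = 0.597 m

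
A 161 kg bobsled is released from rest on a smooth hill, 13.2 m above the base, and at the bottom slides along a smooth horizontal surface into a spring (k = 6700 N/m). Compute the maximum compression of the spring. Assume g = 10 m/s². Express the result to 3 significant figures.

Gravitational PE at the top equals spring PE at max compression: mgh = ½kx²
x = √(2mgh/k) = √(2 × 161 × 10 × 13.2 / 6700) = 2.519 m

x = 2.52 m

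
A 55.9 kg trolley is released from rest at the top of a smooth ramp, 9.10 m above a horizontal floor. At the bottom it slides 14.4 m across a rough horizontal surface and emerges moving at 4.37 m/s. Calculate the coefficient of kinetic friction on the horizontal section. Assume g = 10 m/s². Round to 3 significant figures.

Applying the work–energy principle:
mgh = ½mv² + μ_k m g d
mgh = 5086.9 J; ½mv² = 533.76 J
W_f = 5086.9 − 533.76 = 4553 J
μ_k = W_f/(mg·d) = 4553/(559.0 × 14.4) = 0.5656

μ_k = 0.566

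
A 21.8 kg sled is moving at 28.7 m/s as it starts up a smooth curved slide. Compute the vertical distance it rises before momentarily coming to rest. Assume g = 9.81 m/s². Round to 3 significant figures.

Setting KE at the bottom equal to PE gained: ½mv² = mgh
h = v²/(2g) = 28.7²/(2 × 9.81) = 41.98 m

h = 42.0 m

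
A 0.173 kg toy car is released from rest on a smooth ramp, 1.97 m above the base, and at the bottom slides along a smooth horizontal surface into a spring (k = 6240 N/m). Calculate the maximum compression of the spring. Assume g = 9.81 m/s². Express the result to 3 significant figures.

x = 0.0327 m

Gravitational PE at the top equals spring PE at max compression: mgh = ½kx²
x = √(2mgh/k) = √(2 × 0.173 × 9.81 × 1.97 / 6240) = 0.03274 m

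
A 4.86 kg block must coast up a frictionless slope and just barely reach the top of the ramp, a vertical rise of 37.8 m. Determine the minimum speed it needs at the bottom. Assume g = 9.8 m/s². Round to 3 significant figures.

v = 27.2 m/s

At the top it is momentarily at rest, so all KE converts to PE: ½mv² = mgh
v = √(2gh) = √(2 × 9.8 × 37.8) = 27.22 m/s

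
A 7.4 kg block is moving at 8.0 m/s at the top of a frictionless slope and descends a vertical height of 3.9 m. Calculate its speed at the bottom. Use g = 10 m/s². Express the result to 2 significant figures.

v = 12 m/s

Mechanical energy is conserved (no friction): ½mv₀² + mgh = ½mv²
The mass cancels from both sides.
v² = v₀² + 2gh = (8.0)² + 2(10)(3.9) = 142.00
v = √142.00 = 11.92 m/s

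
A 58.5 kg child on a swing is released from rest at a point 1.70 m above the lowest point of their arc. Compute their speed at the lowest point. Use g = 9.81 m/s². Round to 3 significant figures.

Energy conservation between the two points: mgh = ½mv²
v = √(2gh) = √(2 × 9.81 × 1.70) = √33.354 = 5.775 m/s

v = 5.78 m/s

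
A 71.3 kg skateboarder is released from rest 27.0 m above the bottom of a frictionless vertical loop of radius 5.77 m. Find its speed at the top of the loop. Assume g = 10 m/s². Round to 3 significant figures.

Energy conservation: mgh = ½mv_top² + mg(2r)
v_top² = 2g(h − 2r) = 2(10)(27.0 − 11.54) = 309.2
v_top = 17.58 m/s

v = 17.6 m/s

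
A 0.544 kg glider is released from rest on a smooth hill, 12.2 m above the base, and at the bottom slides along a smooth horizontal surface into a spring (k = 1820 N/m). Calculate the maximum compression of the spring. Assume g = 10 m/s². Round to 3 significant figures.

Gravitational PE at the top equals spring PE at max compression: mgh = ½kx²
x = √(2mgh/k) = √(2 × 0.544 × 10 × 12.2 / 1820) = 0.2701 m

x = 0.270 m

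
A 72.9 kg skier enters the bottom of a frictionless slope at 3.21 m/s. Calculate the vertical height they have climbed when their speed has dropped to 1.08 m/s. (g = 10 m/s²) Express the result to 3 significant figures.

Energy balance between the two points: ½mv₁² = ½mv₂² + mgh
h = (v₁² − v₂²)/(2g) = (3.21² − 1.08²)/(2 × 10) = 0.4569 m

h = 0.457 m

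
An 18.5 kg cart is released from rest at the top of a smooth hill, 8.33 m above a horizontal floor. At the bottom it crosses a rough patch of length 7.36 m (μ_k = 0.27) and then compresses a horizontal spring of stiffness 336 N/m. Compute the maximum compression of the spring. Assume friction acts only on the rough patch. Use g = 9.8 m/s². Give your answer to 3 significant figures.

Initial energy: E₁ = mgh = (18.5)(9.8)(8.33) = 1510.2 J
Friction removes W_f = μ_k mg d = (0.27)(18.5)(9.8)(7.36) = 360.3 J
Energy reaching the spring: E = 1510.2 − 360.3 = 1149.9 J
At max compression ½kx² = E ⇒ x = √(2E/k) = √(2 × 1149.9/336) = 2.616 m

x = 2.62 m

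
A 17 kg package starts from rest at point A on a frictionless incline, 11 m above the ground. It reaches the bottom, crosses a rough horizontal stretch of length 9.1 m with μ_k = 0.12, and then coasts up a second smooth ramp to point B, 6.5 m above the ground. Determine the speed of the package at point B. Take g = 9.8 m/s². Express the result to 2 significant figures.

v = 8.2 m/s

Energy at A: mgh₁ = (17)(9.8)(11) = 1832.6 J
Friction loss: W_f = μ_k mg d = 181.9 J
At B: ½mv² + mgh₂ = mgh₁ − W_f
½mv² = 1832.6 − 181.9 − 1082.9 = 567.77 J
v = √(2 × 567.77/17) = 8.173 m/s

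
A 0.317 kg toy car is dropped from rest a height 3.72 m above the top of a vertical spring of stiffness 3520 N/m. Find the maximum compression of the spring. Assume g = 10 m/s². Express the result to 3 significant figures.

Let x be the compression. The total drop is H + x, and the car is instantaneously at rest at max compression, so energy conservation gives:
mg(H + x) = ½kx²
½(3520)x² − (0.317)(10)x − (0.317)(10)(3.72) = 0
1760x² − 3.170x − 11.79 = 0
x = [3.170 + √(10.05 + 83018)]/(2 × 1760) = 0.08276 m

x = 0.0828 m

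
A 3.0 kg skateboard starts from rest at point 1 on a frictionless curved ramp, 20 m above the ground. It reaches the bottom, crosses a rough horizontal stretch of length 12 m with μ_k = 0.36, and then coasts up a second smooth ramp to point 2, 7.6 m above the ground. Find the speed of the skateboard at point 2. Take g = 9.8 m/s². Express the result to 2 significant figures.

Energy at 1: mgh₁ = (3.0)(9.8)(20) = 588.00 J
Friction loss: W_f = μ_k mg d = 127.0 J
At 2: ½mv² + mgh₂ = mgh₁ − W_f
½mv² = 588.00 − 127.0 − 223.44 = 237.55 J
v = √(2 × 237.55/3.0) = 12.58 m/s

v = 13 m/s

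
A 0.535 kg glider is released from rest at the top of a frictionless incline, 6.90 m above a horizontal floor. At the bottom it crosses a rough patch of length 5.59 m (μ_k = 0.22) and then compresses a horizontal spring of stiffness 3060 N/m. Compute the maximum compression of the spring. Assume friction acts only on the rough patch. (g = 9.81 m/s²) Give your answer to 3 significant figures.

Initial energy: E₁ = mgh = (0.535)(9.81)(6.90) = 36.214 J
Friction removes W_f = μ_k mg d = (0.22)(0.535)(9.81)(5.59) = 6.454 J
Energy reaching the spring: E = 36.214 − 6.454 = 29.759 J
At max compression ½kx² = E ⇒ x = √(2E/k) = √(2 × 29.759/3060) = 0.1395 m

x = 0.139 m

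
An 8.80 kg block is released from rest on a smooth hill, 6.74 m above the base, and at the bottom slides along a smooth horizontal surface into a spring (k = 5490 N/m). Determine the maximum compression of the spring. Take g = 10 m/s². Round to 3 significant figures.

x = 0.465 m

Gravitational PE at the top equals spring PE at max compression: mgh = ½kx²
x = √(2mgh/k) = √(2 × 8.80 × 10 × 6.74 / 5490) = 0.4648 m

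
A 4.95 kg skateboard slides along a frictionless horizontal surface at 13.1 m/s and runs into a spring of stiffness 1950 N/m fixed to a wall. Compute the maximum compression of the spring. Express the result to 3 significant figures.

At max compression the skateboard is momentarily at rest: ½mv² = ½kx²
x = v√(m/k) = 13.1 × √(4.95/1950) = 0.6600 m

x = 0.660 m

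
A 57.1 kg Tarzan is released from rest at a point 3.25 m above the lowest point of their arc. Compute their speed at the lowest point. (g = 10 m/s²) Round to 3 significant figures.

By conservation of mechanical energy, mgh = ½mv²
The mass cancels from both sides.
v = √(2gh) = √(2 × 10 × 3.25) = √65.000 = 8.062 m/s

v = 8.06 m/s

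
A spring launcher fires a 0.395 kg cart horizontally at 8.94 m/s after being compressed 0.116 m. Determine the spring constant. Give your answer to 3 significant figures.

k = 2350 N/m

Energy stored in the spring equals the launch KE: ½kx² = ½mv²
k = mv²/x² = (0.395)(8.94)²/(0.116)² = 2346 N/m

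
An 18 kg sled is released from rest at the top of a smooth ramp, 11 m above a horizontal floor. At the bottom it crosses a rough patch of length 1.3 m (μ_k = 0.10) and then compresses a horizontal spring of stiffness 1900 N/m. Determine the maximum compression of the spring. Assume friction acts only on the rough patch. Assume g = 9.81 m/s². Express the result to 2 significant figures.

x = 1.4 m

Initial energy: E₁ = mgh = (18)(9.81)(11) = 1942.4 J
Friction removes W_f = μ_k mg d = (0.10)(18)(9.81)(1.3) = 22.96 J
Energy reaching the spring: E = 1942.4 − 22.96 = 1919.4 J
At max compression ½kx² = E ⇒ x = √(2E/k) = √(2 × 1919.4/1900) = 1.421 m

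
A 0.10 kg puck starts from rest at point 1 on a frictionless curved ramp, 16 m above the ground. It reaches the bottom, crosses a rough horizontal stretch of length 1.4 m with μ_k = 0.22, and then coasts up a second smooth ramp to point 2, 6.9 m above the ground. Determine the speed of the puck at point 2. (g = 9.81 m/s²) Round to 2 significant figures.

v = 13 m/s

Energy at 1: mgh₁ = (0.10)(9.81)(16) = 15.696 J
Friction loss: W_f = μ_k mg d = 0.3021 J
At 2: ½mv² + mgh₂ = mgh₁ − W_f
½mv² = 15.696 − 0.3021 − 6.7689 = 8.6250 J
v = √(2 × 8.6250/0.10) = 13.13 m/s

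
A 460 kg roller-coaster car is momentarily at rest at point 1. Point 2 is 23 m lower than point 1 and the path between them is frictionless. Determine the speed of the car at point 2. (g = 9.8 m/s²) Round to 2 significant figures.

v = 21 m/s

Energy conservation between the two points: mgh = ½mv²
v = √(2gh) = √(2 × 9.8 × 23) = √450.80 = 21.23 m/s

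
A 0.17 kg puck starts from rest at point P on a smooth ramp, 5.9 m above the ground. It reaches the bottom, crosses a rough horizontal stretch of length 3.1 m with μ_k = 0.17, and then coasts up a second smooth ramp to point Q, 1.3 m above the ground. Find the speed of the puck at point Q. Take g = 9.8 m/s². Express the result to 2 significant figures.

v = 8.9 m/s

Energy at P: mgh₁ = (0.17)(9.8)(5.9) = 9.8294 J
Friction loss: W_f = μ_k mg d = 0.8780 J
At Q: ½mv² + mgh₂ = mgh₁ − W_f
½mv² = 9.8294 − 0.8780 − 2.1658 = 6.7856 J
v = √(2 × 6.7856/0.17) = 8.935 m/s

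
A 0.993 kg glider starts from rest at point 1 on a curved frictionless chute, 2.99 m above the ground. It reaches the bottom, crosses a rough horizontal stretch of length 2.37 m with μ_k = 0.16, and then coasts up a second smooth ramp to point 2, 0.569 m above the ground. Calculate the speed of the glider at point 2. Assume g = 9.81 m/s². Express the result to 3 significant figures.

Energy at 1: mgh₁ = (0.993)(9.81)(2.99) = 29.127 J
Friction loss: W_f = μ_k mg d = 3.694 J
At 2: ½mv² + mgh₂ = mgh₁ − W_f
½mv² = 29.127 − 3.694 − 5.5428 = 19.890 J
v = √(2 × 19.890/0.993) = 6.329 m/s

v = 6.33 m/s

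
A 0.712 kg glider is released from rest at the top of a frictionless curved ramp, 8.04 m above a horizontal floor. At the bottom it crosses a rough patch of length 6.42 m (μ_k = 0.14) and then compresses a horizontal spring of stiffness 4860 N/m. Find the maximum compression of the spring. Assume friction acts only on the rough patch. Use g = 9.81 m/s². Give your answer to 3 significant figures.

x = 0.143 m

Initial energy: E₁ = mgh = (0.712)(9.81)(8.04) = 56.157 J
Friction removes W_f = μ_k mg d = (0.14)(0.712)(9.81)(6.42) = 6.278 J
Energy reaching the spring: E = 56.157 − 6.278 = 49.879 J
At max compression ½kx² = E ⇒ x = √(2E/k) = √(2 × 49.879/4860) = 0.1433 m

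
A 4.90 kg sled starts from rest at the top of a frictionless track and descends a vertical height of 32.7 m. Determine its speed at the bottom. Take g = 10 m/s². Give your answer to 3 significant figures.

v = 25.6 m/s

Equating total energy at the two states: mgh = ½mv²
The mass cancels from both sides.
v = √(2gh) = √(2 × 10 × 32.7) = √654.00 = 25.57 m/s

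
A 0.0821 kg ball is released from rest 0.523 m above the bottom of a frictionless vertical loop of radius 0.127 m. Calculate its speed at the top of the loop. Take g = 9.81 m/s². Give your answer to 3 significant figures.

v = 2.30 m/s

Energy conservation: mgh = ½mv_top² + mg(2r)
v_top² = 2g(h − 2r) = 2(9.81)(0.523 − 0.2540) = 5.278
v_top = 2.297 m/s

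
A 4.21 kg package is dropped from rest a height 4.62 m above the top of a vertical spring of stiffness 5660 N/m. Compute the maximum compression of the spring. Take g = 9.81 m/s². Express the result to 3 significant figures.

Let x be the compression. The total drop is H + x, and the package is instantaneously at rest at max compression, so energy conservation gives:
mg(H + x) = ½kx²
½(5660)x² − (4.21)(9.81)x − (4.21)(9.81)(4.62) = 0
2830x² − 41.30x − 190.8 = 0
x = [41.30 + √(1706 + 2.1599e+06)]/(2 × 2830) = 0.2671 m

x = 0.267 m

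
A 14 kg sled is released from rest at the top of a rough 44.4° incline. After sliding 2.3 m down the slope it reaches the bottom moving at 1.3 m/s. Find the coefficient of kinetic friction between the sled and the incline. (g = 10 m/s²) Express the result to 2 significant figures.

mgh = ½mv² + μ_k (mg cosθ) L, with h = L sinθ
mgL sinθ = 225.29 J; ½mv² = 11.830 J
W_f = 225.29 − 11.830 = 213.5 J
μ_k = W_f/(mg cosθ · L) = 213.5/(100.0 × 2.3) = 0.9279

μ_k = 0.93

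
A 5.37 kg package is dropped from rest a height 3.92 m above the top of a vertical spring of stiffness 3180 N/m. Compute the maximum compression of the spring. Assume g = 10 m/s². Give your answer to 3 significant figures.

Measuring PE from the top of the relaxed spring, at max compression the package has dropped H + x with zero KE, so:
mg(H + x) = ½kx²
½(3180)x² − (5.37)(10)x − (5.37)(10)(3.92) = 0
1590x² − 53.70x − 210.5 = 0
x = [53.70 + √(2884 + 1.3388e+06)]/(2 × 1590) = 0.3811 m

x = 0.381 m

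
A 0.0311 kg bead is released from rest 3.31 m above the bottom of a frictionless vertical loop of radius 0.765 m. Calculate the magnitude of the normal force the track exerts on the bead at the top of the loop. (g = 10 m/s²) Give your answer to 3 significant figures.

Energy from release to top (height 2r): mgh = ½mv_top² + mg(2r)
v_top² = 2g(h − 2r) = 2(10)(3.31 − 1.530) = 35.600 m²/s²
At the top, both N and weight point toward the centre: N + mg = mv_top²/r
N = m(v_top²/r − g) = 0.0311(35.600/0.765 − 10) = 1.136 N

N = 1.14 N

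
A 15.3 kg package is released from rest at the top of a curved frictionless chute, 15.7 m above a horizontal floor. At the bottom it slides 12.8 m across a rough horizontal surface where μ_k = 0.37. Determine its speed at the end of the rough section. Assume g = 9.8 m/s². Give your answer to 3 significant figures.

v = 14.7 m/s

Energy bookkeeping (friction removes W_f = μ_k N d):
mgh = ½mv² + μ_k m g d
W_f = μ_k mg d = (0.37)(15.3)(9.8)(12.8) = 710.1 J
½mv² = mgh − W_f = 2354.1 − 710.1 = 1643.9 J
v = √(2 × 1643.9/15.3) = 14.66 m/s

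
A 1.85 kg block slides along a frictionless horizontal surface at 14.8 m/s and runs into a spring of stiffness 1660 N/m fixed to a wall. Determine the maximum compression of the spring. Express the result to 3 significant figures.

Conservation of energy between contact and max compression: ½mv² = ½kx²
x = v√(m/k) = 14.8 × √(1.85/1660) = 0.4941 m

x = 0.494 m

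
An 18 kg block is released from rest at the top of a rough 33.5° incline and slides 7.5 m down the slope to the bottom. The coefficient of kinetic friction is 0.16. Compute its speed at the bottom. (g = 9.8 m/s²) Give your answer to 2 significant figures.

v = 7.8 m/s

Energy: mgh = ½mv² + W_f, with h = L sinθ and W_f = μ_k (mg cosθ) L
mgh = mgL sinθ = (18)(9.8)(7.5)sin33.5° = 730.21 J
W_f = μ_k mg cosθ · L = (0.16)(18)(9.8)cos33.5°·7.5 = 176.5 J
½mv² = 730.21 − 176.5 = 553.70 J
v = √(2 × 553.70/18) = 7.844 m/s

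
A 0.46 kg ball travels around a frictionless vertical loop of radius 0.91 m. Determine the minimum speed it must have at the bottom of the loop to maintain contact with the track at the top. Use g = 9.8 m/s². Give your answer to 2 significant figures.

v = 6.7 m/s

At the top: mg = mv_top²/r ⇒ v_top² = gr = 8.918 m²/s²
Energy from bottom to top (height 2r): ½mv_bot² = ½mv_top² + mg(2r)
v_bot² = gr + 4gr = 5gr = 44.59
v_bot = √(5gr) = 6.678 m/s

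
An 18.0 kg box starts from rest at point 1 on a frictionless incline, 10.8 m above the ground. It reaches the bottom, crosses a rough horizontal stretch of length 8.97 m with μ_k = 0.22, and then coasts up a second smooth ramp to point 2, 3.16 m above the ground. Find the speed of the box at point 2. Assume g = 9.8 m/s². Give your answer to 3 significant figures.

Energy at 1: mgh₁ = (18.0)(9.8)(10.8) = 1905.1 J
Friction loss: W_f = μ_k mg d = 348.1 J
At 2: ½mv² + mgh₂ = mgh₁ − W_f
½mv² = 1905.1 − 348.1 − 557.42 = 999.59 J
v = √(2 × 999.59/18.0) = 10.54 m/s

v = 10.5 m/s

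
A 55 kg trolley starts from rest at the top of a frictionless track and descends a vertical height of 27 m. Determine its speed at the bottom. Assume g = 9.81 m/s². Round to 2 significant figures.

Mechanical energy is conserved (no friction): mgh = ½mv²
The mass cancels from both sides.
v = √(2gh) = √(2 × 9.81 × 27) = √529.74 = 23.02 m/s

v = 23 m/s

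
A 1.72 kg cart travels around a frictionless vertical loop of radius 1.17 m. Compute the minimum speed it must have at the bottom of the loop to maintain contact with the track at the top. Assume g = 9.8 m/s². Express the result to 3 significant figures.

At the top: mg = mv_top²/r ⇒ v_top² = gr = 11.47 m²/s²
Energy from bottom to top (height 2r): ½mv_bot² = ½mv_top² + mg(2r)
v_bot² = gr + 4gr = 5gr = 57.33
v_bot = √(5gr) = 7.572 m/s

v = 7.57 m/s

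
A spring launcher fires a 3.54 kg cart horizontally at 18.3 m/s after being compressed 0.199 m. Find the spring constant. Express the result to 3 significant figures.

k = 29900 N/m

½kx² = ½mv²
k = mv²/x² = (3.54)(18.3)²/(0.199)² = 29936 N/m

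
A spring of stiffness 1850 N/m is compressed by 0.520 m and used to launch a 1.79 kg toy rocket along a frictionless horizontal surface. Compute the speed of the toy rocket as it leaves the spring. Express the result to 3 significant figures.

v = 16.7 m/s

Spring PE converts entirely to kinetic energy: ½kx² = ½mv²
v = x√(k/m) = 0.520 × √(1850/1.79) = 16.72 m/s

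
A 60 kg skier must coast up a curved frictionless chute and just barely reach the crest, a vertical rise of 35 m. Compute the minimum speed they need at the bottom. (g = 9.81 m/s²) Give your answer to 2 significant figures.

At the top they are momentarily at rest, so all KE converts to PE: ½mv² = mgh
v = √(2gh) = √(2 × 9.81 × 35) = 26.20 m/s

v = 26 m/s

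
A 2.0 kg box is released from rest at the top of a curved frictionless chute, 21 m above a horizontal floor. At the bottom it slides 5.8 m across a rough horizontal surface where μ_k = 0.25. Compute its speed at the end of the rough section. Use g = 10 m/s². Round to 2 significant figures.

v = 20 m/s

Energy at the top = energy at the end + work done against friction:
mgh = ½mv² + μ_k m g d
W_f = μ_k mg d = (0.25)(2.0)(10)(5.8) = 29.00 J
½mv² = mgh − W_f = 420.00 − 29.00 = 391.00 J
v = √(2 × 391.00/2.0) = 19.77 m/s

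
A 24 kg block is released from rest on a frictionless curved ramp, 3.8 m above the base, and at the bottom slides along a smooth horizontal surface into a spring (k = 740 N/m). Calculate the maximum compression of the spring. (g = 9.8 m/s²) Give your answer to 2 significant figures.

At max compression the block is momentarily at rest: mgh = ½kx²
x = √(2mgh/k) = √(2 × 24 × 9.8 × 3.8 / 740) = 1.554 m

x = 1.6 m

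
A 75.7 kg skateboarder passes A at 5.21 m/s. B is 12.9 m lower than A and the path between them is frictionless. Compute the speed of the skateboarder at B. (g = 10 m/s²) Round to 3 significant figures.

v = 16.9 m/s

Mechanical energy is conserved (no friction): ½mv₀² + mgh = ½mv²
The mass cancels from both sides.
v² = v₀² + 2gh = (5.21)² + 2(10)(12.9) = 285.14
v = √285.14 = 16.89 m/s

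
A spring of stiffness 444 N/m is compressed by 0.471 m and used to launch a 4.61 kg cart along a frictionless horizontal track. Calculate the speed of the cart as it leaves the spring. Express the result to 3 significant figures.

Conservation of energy: ½kx² = ½mv²
v = x√(k/m) = 0.471 × √(444/4.61) = 4.622 m/s

v = 4.62 m/s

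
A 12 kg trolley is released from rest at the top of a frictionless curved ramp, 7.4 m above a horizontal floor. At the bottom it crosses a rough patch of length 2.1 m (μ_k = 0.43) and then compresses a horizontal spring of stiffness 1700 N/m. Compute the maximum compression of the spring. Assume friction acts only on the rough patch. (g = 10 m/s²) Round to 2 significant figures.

x = 0.96 m

Initial energy: E₁ = mgh = (12)(10)(7.4) = 888.00 J
Friction removes W_f = μ_k mg d = (0.43)(12)(10)(2.1) = 108.4 J
Energy reaching the spring: E = 888.00 − 108.4 = 779.64 J
At max compression ½kx² = E ⇒ x = √(2E/k) = √(2 × 779.64/1700) = 0.9577 m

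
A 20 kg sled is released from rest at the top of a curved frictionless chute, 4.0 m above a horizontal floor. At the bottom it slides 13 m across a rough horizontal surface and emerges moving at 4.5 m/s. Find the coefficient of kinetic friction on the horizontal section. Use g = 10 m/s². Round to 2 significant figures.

Applying the work–energy principle:
mgh = ½mv² + μ_k m g d
mgh = 800.00 J; ½mv² = 202.50 J
W_f = 800.00 − 202.50 = 597.5 J
μ_k = W_f/(mg·d) = 597.5/(200.0 × 13) = 0.2298

μ_k = 0.23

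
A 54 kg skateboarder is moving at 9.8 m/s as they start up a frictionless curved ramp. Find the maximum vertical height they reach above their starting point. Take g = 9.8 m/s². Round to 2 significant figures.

h = 4.9 m

Setting KE at the bottom equal to PE gained: ½mv² = mgh
h = v²/(2g) = 9.8²/(2 × 9.8) = 4.900 m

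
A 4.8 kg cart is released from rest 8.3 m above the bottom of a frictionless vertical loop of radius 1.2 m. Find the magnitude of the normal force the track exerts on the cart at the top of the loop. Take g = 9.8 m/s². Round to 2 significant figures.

Energy from release to top (height 2r): mgh = ½mv_top² + mg(2r)
v_top² = 2g(h − 2r) = 2(9.8)(8.3 − 2.400) = 115.64 m²/s²
At the top, both N and weight point toward the centre: N + mg = mv_top²/r
N = m(v_top²/r − g) = 4.8(115.64/1.2 − 9.8) = 415.5 N

N = 420 N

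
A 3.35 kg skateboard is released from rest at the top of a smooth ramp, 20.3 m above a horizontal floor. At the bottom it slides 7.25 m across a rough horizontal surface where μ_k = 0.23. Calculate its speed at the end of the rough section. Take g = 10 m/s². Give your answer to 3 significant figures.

v = 19.3 m/s

Energy at the top = energy at the end + work done against friction:
mgh = ½mv² + μ_k m g d
W_f = μ_k mg d = (0.23)(3.35)(10)(7.25) = 55.86 J
½mv² = mgh − W_f = 680.05 − 55.86 = 624.19 J
v = √(2 × 624.19/3.35) = 19.30 m/s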